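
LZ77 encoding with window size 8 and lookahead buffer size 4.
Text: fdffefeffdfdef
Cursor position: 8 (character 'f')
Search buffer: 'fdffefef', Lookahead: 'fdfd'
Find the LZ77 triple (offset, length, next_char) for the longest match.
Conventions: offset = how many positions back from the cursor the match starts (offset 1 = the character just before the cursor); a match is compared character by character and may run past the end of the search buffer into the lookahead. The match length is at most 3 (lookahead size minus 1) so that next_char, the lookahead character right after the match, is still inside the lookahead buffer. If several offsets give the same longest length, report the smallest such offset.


Try each offset into the search buffer:
  offset=1 (pos 7, char 'f'): match length 1
  offset=2 (pos 6, char 'e'): match length 0
  offset=3 (pos 5, char 'f'): match length 1
  offset=4 (pos 4, char 'e'): match length 0
  offset=5 (pos 3, char 'f'): match length 1
  offset=6 (pos 2, char 'f'): match length 1
  offset=7 (pos 1, char 'd'): match length 0
  offset=8 (pos 0, char 'f'): match length 3
Longest match has length 3 at offset 8.
next_char = character at position 8 + 3 = 11 -> 'd'

Best match: offset=8, length=3 (matching 'fdf' starting at position 0)
LZ77 triple: (8, 3, 'd')


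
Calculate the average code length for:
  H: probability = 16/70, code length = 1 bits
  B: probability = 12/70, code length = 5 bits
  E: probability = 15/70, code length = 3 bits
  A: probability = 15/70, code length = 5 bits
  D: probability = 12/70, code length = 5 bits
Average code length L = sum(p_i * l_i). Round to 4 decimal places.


Weighted contributions p_i * l_i:
  H: (16/70) * 1 = 16/70
  B: (12/70) * 5 = 60/70
  E: (15/70) * 3 = 45/70
  A: (15/70) * 5 = 75/70
  D: (12/70) * 5 = 60/70
Sum = (16 + 60 + 45 + 75 + 60)/70 = 256/70

L = 256/70 = 3.6571 bits/symbol


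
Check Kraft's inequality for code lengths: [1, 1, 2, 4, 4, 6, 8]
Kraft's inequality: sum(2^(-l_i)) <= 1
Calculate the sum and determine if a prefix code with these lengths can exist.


Sum = 2^(-1) + 2^(-1) + 2^(-2) + 2^(-4) + 2^(-4) + 2^(-6) + 2^(-8)
    = 0.5 + 0.5 + 0.25 + 0.0625 + 0.0625 + 0.015625 + 0.00390625
    = 357/256 = 1.39453125
Since 1.39453125 > 1, Kraft's inequality is NOT satisfied.
A prefix code with these lengths CANNOT exist.

Kraft sum = 1.39453125. Not satisfied.


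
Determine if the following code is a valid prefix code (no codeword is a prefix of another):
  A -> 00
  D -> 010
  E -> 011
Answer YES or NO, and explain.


Checking each pair (does one codeword prefix another?):
  A='00' vs D='010': no prefix
  A='00' vs E='011': no prefix
  D='010' vs A='00': no prefix
  D='010' vs E='011': no prefix
  E='011' vs A='00': no prefix
  E='011' vs D='010': no prefix
No violation found over all pairs.

YES -- this is a valid prefix code. No codeword is a prefix of any other codeword.


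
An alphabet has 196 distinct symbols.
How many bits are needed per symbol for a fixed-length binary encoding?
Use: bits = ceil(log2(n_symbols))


log2(196) = 7.6147
Bracket: 2^7 = 128 < 196 <= 2^8 = 256
So ceil(log2(196)) = 8

bits = ceil(log2(196)) = ceil(7.6147) = 8 bits


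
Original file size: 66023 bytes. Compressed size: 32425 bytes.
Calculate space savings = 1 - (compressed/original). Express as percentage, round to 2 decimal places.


ratio = compressed/original = 32425/66023 = 0.491117
savings = 1 - ratio = 1 - 0.491117 = 0.508883
as a percentage: 0.508883 * 100 = 50.89%

Space savings = 1 - 32425/66023 = 50.89%


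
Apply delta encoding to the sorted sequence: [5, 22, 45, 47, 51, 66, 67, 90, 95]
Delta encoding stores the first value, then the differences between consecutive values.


First value: 5
Deltas:
  22 - 5 = 17
  45 - 22 = 23
  47 - 45 = 2
  51 - 47 = 4
  66 - 51 = 15
  67 - 66 = 1
  90 - 67 = 23
  95 - 90 = 5


Delta encoded: [5, 17, 23, 2, 4, 15, 1, 23, 5]


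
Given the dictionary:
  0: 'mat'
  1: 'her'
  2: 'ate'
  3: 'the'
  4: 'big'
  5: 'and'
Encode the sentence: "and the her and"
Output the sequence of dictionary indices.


Look up each word in the dictionary:
  'and' -> 5
  'the' -> 3
  'her' -> 1
  'and' -> 5

Encoded: [5, 3, 1, 5]


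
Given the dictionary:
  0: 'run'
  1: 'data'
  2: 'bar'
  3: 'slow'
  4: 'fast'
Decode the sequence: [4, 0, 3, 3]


Look up each index in the dictionary:
  4 -> 'fast'
  0 -> 'run'
  3 -> 'slow'
  3 -> 'slow'

Decoded: "fast run slow slow"


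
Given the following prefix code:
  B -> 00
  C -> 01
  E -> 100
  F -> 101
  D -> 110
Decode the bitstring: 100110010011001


Decoding step by step:
Bits 100 -> E
Bits 110 -> D
Bits 01 -> C
Bits 00 -> B
Bits 110 -> D
Bits 01 -> C


Decoded message: EDCBDC


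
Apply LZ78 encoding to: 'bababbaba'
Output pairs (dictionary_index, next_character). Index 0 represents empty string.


LZ78 encoding steps:
Dictionary: {0: ''}
Step 1: w='' (idx 0), next='b' -> output (0, 'b'), add 'b' as idx 1
Step 2: w='' (idx 0), next='a' -> output (0, 'a'), add 'a' as idx 2
Step 3: w='b' (idx 1), next='a' -> output (1, 'a'), add 'ba' as idx 3
Step 4: w='b' (idx 1), next='b' -> output (1, 'b'), add 'bb' as idx 4
Step 5: w='a' (idx 2), next='b' -> output (2, 'b'), add 'ab' as idx 5
Step 6: w='a' (idx 2), end of input -> output (2, '')


Encoded: [(0, 'b'), (0, 'a'), (1, 'a'), (1, 'b'), (2, 'b'), (2, '')]


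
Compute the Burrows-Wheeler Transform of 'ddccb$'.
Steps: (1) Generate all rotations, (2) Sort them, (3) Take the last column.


Rotations (sorted):
  0: $ddccb -> last char: b
  1: b$ddcc -> last char: c
  2: cb$ddc -> last char: c
  3: ccb$dd -> last char: d
  4: dccb$d -> last char: d
  5: ddccb$ -> last char: $


BWT = bccdd$


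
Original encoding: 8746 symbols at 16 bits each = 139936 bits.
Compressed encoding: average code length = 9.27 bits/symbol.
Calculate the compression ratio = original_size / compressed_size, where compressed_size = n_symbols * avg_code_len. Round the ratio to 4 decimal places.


original_size = n_symbols * orig_bits = 8746 * 16 = 139936 bits
compressed_size = n_symbols * avg_code_len = 8746 * 9.27 = 81075.42 bits
ratio = original_size / compressed_size = 139936 / 81075.42 = 1.726

Compression ratio = 1.726


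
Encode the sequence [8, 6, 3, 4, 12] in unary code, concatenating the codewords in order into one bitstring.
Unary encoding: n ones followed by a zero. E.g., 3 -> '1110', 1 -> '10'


Encode each number as n ones followed by a terminating 0:
  8 -> 111111110 (9 bits)
  6 -> 1111110 (7 bits)
  3 -> 1110 (4 bits)
  4 -> 11110 (5 bits)
  12 -> 1111111111110 (13 bits)
Total length = 9 + 7 + 4 + 5 + 13 = 38 bits.

Unary([8, 6, 3, 4, 12]) = 11111111011111101110111101111111111110 (38 bits)


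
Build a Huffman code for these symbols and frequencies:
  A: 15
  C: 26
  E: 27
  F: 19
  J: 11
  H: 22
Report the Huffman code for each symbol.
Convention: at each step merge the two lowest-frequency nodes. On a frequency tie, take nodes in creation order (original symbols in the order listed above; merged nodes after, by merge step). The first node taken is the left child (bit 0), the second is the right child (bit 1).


Huffman tree construction:
Step 1: Merge J(11) + A(15) = 26
Step 2: Merge F(19) + H(22) = 41
Step 3: Merge C(26) + (J+A)(26) = 52
Step 4: Merge E(27) + (F+H)(41) = 68
Step 5: Merge (C+(J+A))(52) + (E+(F+H))(68) = 120
Read each symbol's code off the tree from the root (left child = 0, right child = 1).

Codes:
  A: 011 (length 3)
  C: 00 (length 2)
  E: 10 (length 2)
  F: 110 (length 3)
  J: 010 (length 3)
  H: 111 (length 3)
Average code length: 307/120 = 2.5583 bits/symbol


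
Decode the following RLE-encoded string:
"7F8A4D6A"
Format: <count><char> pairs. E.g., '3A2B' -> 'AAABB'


Expanding each <count><char> pair:
  7F -> 'FFFFFFF'
  8A -> 'AAAAAAAA'
  4D -> 'DDDD'
  6A -> 'AAAAAA'

Decoded = FFFFFFFAAAAAAAADDDDAAAAAA


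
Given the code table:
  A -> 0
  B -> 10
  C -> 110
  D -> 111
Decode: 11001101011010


Decoding:
110 -> C
0 -> A
110 -> C
10 -> B
110 -> C
10 -> B


Result: CACBCB


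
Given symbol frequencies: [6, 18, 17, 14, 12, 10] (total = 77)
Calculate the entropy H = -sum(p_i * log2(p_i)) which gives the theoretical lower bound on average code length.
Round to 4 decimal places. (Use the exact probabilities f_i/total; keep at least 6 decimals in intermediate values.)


Per-symbol terms -p_i * log2(p_i) with p_i = f_i/77:
  p = 6/77 = 0.077922: log2(p) = -3.681824, -p*log2(p) = 0.286895
  p = 18/77 = 0.233766: log2(p) = -2.096862, -p*log2(p) = 0.490175
  p = 17/77 = 0.220779: log2(p) = -2.179324, -p*log2(p) = 0.481149
  p = 14/77 = 0.181818: log2(p) = -2.459432, -p*log2(p) = 0.447169
  p = 12/77 = 0.155844: log2(p) = -2.681824, -p*log2(p) = 0.417947
  p = 10/77 = 0.129870: log2(p) = -2.944858, -p*log2(p) = 0.382449
H = 0.286895 + 0.490175 + 0.481149 + 0.447169 + 0.417947 + 0.382449 = 2.505784

H = 2.5058 bits/symbol


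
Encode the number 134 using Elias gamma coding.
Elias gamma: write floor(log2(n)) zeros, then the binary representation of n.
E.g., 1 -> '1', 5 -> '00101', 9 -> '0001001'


num_bits = floor(log2(134)) + 1 = 8
leading_zeros = num_bits - 1 = 7
binary(134) = 10000110

Elias gamma(134) = '0000000' + '10000110' = 000000010000110 (15 bits)


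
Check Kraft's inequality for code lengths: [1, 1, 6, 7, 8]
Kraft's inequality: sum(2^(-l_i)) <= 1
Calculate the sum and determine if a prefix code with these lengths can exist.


Sum = 2^(-1) + 2^(-1) + 2^(-6) + 2^(-7) + 2^(-8)
    = 0.5 + 0.5 + 0.015625 + 0.0078125 + 0.00390625
    = 263/256 = 1.02734375
Since 1.02734375 > 1, Kraft's inequality is NOT satisfied.
A prefix code with these lengths CANNOT exist.

Kraft sum = 1.02734375. Not satisfied.


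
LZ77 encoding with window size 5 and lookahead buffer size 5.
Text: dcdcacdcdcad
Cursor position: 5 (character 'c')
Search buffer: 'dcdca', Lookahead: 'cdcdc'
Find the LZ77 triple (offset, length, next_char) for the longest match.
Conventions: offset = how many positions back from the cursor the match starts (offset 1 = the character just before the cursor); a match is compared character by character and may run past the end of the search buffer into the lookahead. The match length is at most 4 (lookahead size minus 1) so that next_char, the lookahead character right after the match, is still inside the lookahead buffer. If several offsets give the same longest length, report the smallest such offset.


Try each offset into the search buffer:
  offset=1 (pos 4, char 'a'): match length 0
  offset=2 (pos 3, char 'c'): match length 1
  offset=3 (pos 2, char 'd'): match length 0
  offset=4 (pos 1, char 'c'): match length 3
  offset=5 (pos 0, char 'd'): match length 0
Longest match has length 3 at offset 4.
next_char = character at position 5 + 3 = 8 -> 'd'

Best match: offset=4, length=3 (matching 'cdc' starting at position 1)
LZ77 triple: (4, 3, 'd')


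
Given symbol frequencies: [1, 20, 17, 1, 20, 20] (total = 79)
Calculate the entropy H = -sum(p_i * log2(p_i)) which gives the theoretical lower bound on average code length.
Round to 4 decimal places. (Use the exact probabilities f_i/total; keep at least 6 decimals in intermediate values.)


Per-symbol terms -p_i * log2(p_i) with p_i = f_i/79:
  p = 1/79 = 0.012658: log2(p) = -6.303781, -p*log2(p) = 0.079795
  p = 20/79 = 0.253165: log2(p) = -1.981853, -p*log2(p) = 0.501735
  p = 17/79 = 0.215190: log2(p) = -2.216318, -p*log2(p) = 0.476929
  p = 1/79 = 0.012658: log2(p) = -6.303781, -p*log2(p) = 0.079795
  p = 20/79 = 0.253165: log2(p) = -1.981853, -p*log2(p) = 0.501735
  p = 20/79 = 0.253165: log2(p) = -1.981853, -p*log2(p) = 0.501735
H = 0.079795 + 0.501735 + 0.476929 + 0.079795 + 0.501735 + 0.501735 = 2.141724

H = 2.1417 bits/symbol


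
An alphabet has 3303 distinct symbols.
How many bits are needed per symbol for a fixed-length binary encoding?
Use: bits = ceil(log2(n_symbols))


log2(3303) = 11.6896
Bracket: 2^11 = 2048 < 3303 <= 2^12 = 4096
So ceil(log2(3303)) = 12

bits = ceil(log2(3303)) = ceil(11.6896) = 12 bits


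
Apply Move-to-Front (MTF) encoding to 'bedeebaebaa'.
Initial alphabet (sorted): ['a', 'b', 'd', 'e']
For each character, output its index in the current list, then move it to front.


MTF encoding:
'b': index 1 in ['a', 'b', 'd', 'e'] -> ['b', 'a', 'd', 'e']
'e': index 3 in ['b', 'a', 'd', 'e'] -> ['e', 'b', 'a', 'd']
'd': index 3 in ['e', 'b', 'a', 'd'] -> ['d', 'e', 'b', 'a']
'e': index 1 in ['d', 'e', 'b', 'a'] -> ['e', 'd', 'b', 'a']
'e': index 0 in ['e', 'd', 'b', 'a'] -> ['e', 'd', 'b', 'a']
'b': index 2 in ['e', 'd', 'b', 'a'] -> ['b', 'e', 'd', 'a']
'a': index 3 in ['b', 'e', 'd', 'a'] -> ['a', 'b', 'e', 'd']
'e': index 2 in ['a', 'b', 'e', 'd'] -> ['e', 'a', 'b', 'd']
'b': index 2 in ['e', 'a', 'b', 'd'] -> ['b', 'e', 'a', 'd']
'a': index 2 in ['b', 'e', 'a', 'd'] -> ['a', 'b', 'e', 'd']
'a': index 0 in ['a', 'b', 'e', 'd'] -> ['a', 'b', 'e', 'd']


Output: [1, 3, 3, 1, 0, 2, 3, 2, 2, 2, 0]


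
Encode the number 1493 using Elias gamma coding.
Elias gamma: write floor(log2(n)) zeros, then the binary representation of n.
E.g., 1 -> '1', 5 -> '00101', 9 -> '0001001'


num_bits = floor(log2(1493)) + 1 = 11
leading_zeros = num_bits - 1 = 10
binary(1493) = 10111010101

Elias gamma(1493) = '0000000000' + '10111010101' = 000000000010111010101 (21 bits)


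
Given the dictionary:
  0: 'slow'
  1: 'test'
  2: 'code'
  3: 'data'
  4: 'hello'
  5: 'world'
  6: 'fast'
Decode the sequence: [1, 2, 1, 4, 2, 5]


Look up each index in the dictionary:
  1 -> 'test'
  2 -> 'code'
  1 -> 'test'
  4 -> 'hello'
  2 -> 'code'
  5 -> 'world'

Decoded: "test code test hello code world"


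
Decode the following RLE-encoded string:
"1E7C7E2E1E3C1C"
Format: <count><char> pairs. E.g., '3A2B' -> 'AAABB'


Expanding each <count><char> pair:
  1E -> 'E'
  7C -> 'CCCCCCC'
  7E -> 'EEEEEEE'
  2E -> 'EE'
  1E -> 'E'
  3C -> 'CCC'
  1C -> 'C'

Decoded = ECCCCCCCEEEEEEEEEECCCC


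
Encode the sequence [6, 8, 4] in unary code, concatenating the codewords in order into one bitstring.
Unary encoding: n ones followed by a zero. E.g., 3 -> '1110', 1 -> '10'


Encode each number as n ones followed by a terminating 0:
  6 -> 1111110 (7 bits)
  8 -> 111111110 (9 bits)
  4 -> 11110 (5 bits)
Total length = 7 + 9 + 5 = 21 bits.

Unary([6, 8, 4]) = 111111011111111011110 (21 bits)


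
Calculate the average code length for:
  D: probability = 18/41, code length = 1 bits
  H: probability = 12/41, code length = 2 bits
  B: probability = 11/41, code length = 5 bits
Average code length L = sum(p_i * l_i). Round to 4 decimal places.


Weighted contributions p_i * l_i:
  D: (18/41) * 1 = 18/41
  H: (12/41) * 2 = 24/41
  B: (11/41) * 5 = 55/41
Sum = (18 + 24 + 55)/41 = 97/41

L = 97/41 = 2.3659 bits/symbol


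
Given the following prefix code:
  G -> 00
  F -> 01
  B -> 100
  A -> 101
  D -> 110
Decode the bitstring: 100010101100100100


Decoding step by step:
Bits 100 -> B
Bits 01 -> F
Bits 01 -> F
Bits 01 -> F
Bits 100 -> B
Bits 100 -> B
Bits 100 -> B


Decoded message: BFFFBBB


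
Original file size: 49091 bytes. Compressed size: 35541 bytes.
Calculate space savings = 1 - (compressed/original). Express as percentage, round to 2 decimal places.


ratio = compressed/original = 35541/49091 = 0.723982
savings = 1 - ratio = 1 - 0.723982 = 0.276018
as a percentage: 0.276018 * 100 = 27.6%

Space savings = 1 - 35541/49091 = 27.6%


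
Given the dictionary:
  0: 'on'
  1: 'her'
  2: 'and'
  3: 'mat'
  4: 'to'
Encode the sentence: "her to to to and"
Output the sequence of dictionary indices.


Look up each word in the dictionary:
  'her' -> 1
  'to' -> 4
  'to' -> 4
  'to' -> 4
  'and' -> 2

Encoded: [1, 4, 4, 4, 2]


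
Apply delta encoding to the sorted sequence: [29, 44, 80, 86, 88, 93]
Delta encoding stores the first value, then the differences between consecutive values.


First value: 29
Deltas:
  44 - 29 = 15
  80 - 44 = 36
  86 - 80 = 6
  88 - 86 = 2
  93 - 88 = 5


Delta encoded: [29, 15, 36, 6, 2, 5]


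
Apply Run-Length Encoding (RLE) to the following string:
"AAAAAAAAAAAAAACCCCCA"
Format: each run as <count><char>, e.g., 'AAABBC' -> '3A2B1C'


Scanning runs left to right:
  i=0: run of 'A' x 14 -> '14A'
  i=14: run of 'C' x 5 -> '5C'
  i=19: run of 'A' x 1 -> '1A'

RLE = 14A5C1A


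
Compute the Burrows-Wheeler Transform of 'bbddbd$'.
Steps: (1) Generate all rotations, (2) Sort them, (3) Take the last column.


Rotations (sorted):
  0: $bbddbd -> last char: d
  1: bbddbd$ -> last char: $
  2: bd$bbdd -> last char: d
  3: bddbd$b -> last char: b
  4: d$bbddb -> last char: b
  5: dbd$bbd -> last char: d
  6: ddbd$bb -> last char: b


BWT = d$dbbdb


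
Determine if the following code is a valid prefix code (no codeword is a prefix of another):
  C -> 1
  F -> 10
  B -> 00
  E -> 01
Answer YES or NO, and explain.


Checking each pair (does one codeword prefix another?):
  C='1' vs F='10': prefix -- VIOLATION

NO -- this is NOT a valid prefix code. C (1) is a prefix of F (10).


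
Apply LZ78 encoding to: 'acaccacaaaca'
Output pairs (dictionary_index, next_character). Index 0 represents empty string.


LZ78 encoding steps:
Dictionary: {0: ''}
Step 1: w='' (idx 0), next='a' -> output (0, 'a'), add 'a' as idx 1
Step 2: w='' (idx 0), next='c' -> output (0, 'c'), add 'c' as idx 2
Step 3: w='a' (idx 1), next='c' -> output (1, 'c'), add 'ac' as idx 3
Step 4: w='c' (idx 2), next='a' -> output (2, 'a'), add 'ca' as idx 4
Step 5: w='ca' (idx 4), next='a' -> output (4, 'a'), add 'caa' as idx 5
Step 6: w='ac' (idx 3), next='a' -> output (3, 'a'), add 'aca' as idx 6


Encoded: [(0, 'a'), (0, 'c'), (1, 'c'), (2, 'a'), (4, 'a'), (3, 'a')]


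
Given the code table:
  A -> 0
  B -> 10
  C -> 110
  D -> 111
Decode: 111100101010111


Decoding:
111 -> D
10 -> B
0 -> A
10 -> B
10 -> B
10 -> B
111 -> D


Result: DBABBBD


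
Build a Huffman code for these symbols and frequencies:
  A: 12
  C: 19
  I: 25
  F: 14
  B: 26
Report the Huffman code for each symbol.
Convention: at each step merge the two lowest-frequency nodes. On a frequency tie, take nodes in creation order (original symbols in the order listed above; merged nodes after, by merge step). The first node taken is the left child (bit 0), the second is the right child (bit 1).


Huffman tree construction:
Step 1: Merge A(12) + F(14) = 26
Step 2: Merge C(19) + I(25) = 44
Step 3: Merge B(26) + (A+F)(26) = 52
Step 4: Merge (C+I)(44) + (B+(A+F))(52) = 96
Read each symbol's code off the tree from the root (left child = 0, right child = 1).

Codes:
  A: 110 (length 3)
  C: 00 (length 2)
  I: 01 (length 2)
  F: 111 (length 3)
  B: 10 (length 2)
Average code length: 218/96 = 2.2708 bits/symbol


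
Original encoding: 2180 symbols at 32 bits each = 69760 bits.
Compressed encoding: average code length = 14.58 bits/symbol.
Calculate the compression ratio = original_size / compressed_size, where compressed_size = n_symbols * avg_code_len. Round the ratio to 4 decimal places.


original_size = n_symbols * orig_bits = 2180 * 32 = 69760 bits
compressed_size = n_symbols * avg_code_len = 2180 * 14.58 = 31784.4 bits
ratio = original_size / compressed_size = 69760 / 31784.4 = 2.1948

Compression ratio = 2.1948


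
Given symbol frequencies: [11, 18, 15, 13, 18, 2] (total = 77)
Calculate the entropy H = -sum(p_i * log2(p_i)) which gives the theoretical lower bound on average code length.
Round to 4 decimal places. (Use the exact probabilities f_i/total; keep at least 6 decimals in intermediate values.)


Per-symbol terms -p_i * log2(p_i) with p_i = f_i/77:
  p = 11/77 = 0.142857: log2(p) = -2.807355, -p*log2(p) = 0.401051
  p = 18/77 = 0.233766: log2(p) = -2.096862, -p*log2(p) = 0.490175
  p = 15/77 = 0.194805: log2(p) = -2.359896, -p*log2(p) = 0.459720
  p = 13/77 = 0.168831: log2(p) = -2.566347, -p*log2(p) = 0.433279
  p = 18/77 = 0.233766: log2(p) = -2.096862, -p*log2(p) = 0.490175
  p = 2/77 = 0.025974: log2(p) = -5.266787, -p*log2(p) = 0.136800
H = 0.401051 + 0.490175 + 0.459720 + 0.433279 + 0.490175 + 0.136800 = 2.411200

H = 2.4112 bits/symbol


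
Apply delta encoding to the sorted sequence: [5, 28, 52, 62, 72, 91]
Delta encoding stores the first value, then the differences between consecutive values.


First value: 5
Deltas:
  28 - 5 = 23
  52 - 28 = 24
  62 - 52 = 10
  72 - 62 = 10
  91 - 72 = 19


Delta encoded: [5, 23, 24, 10, 10, 19]


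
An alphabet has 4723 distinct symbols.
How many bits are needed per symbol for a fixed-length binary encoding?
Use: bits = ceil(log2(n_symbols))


log2(4723) = 12.2055
Bracket: 2^12 = 4096 < 4723 <= 2^13 = 8192
So ceil(log2(4723)) = 13

bits = ceil(log2(4723)) = ceil(12.2055) = 13 bits


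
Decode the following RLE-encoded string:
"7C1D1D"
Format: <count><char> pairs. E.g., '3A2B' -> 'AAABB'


Expanding each <count><char> pair:
  7C -> 'CCCCCCC'
  1D -> 'D'
  1D -> 'D'

Decoded = CCCCCCCDD


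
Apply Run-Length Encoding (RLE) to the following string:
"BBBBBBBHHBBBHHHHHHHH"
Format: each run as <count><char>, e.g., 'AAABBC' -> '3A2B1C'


Scanning runs left to right:
  i=0: run of 'B' x 7 -> '7B'
  i=7: run of 'H' x 2 -> '2H'
  i=9: run of 'B' x 3 -> '3B'
  i=12: run of 'H' x 8 -> '8H'

RLE = 7B2H3B8H


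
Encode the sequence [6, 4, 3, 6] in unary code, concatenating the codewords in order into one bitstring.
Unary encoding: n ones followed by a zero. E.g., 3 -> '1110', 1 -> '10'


Encode each number as n ones followed by a terminating 0:
  6 -> 1111110 (7 bits)
  4 -> 11110 (5 bits)
  3 -> 1110 (4 bits)
  6 -> 1111110 (7 bits)
Total length = 7 + 5 + 4 + 7 = 23 bits.

Unary([6, 4, 3, 6]) = 11111101111011101111110 (23 bits)


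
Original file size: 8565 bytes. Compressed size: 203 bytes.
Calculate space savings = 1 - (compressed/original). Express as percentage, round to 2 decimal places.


ratio = compressed/original = 203/8565 = 0.023701
savings = 1 - ratio = 1 - 0.023701 = 0.976299
as a percentage: 0.976299 * 100 = 97.63%

Space savings = 1 - 203/8565 = 97.63%


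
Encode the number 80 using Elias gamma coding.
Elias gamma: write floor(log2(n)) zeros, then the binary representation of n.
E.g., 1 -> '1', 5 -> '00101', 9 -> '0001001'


num_bits = floor(log2(80)) + 1 = 7
leading_zeros = num_bits - 1 = 6
binary(80) = 1010000

Elias gamma(80) = '000000' + '1010000' = 0000001010000 (13 bits)


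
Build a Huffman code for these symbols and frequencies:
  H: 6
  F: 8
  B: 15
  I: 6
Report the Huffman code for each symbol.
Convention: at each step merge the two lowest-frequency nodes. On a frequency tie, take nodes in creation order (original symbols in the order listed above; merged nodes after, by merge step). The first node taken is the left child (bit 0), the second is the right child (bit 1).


Huffman tree construction:
Step 1: Merge H(6) + I(6) = 12
Step 2: Merge F(8) + (H+I)(12) = 20
Step 3: Merge B(15) + (F+(H+I))(20) = 35
Read each symbol's code off the tree from the root (left child = 0, right child = 1).

Codes:
  H: 110 (length 3)
  F: 10 (length 2)
  B: 0 (length 1)
  I: 111 (length 3)
Average code length: 67/35 = 1.9143 bits/symbol


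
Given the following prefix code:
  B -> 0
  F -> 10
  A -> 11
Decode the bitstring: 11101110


Decoding step by step:
Bits 11 -> A
Bits 10 -> F
Bits 11 -> A
Bits 10 -> F


Decoded message: AFAF


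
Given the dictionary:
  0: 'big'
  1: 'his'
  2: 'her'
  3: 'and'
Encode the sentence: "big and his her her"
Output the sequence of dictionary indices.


Look up each word in the dictionary:
  'big' -> 0
  'and' -> 3
  'his' -> 1
  'her' -> 2
  'her' -> 2

Encoded: [0, 3, 1, 2, 2]


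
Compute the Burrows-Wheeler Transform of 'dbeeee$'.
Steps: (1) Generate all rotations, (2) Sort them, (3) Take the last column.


Rotations (sorted):
  0: $dbeeee -> last char: e
  1: beeee$d -> last char: d
  2: dbeeee$ -> last char: $
  3: e$dbeee -> last char: e
  4: ee$dbee -> last char: e
  5: eee$dbe -> last char: e
  6: eeee$db -> last char: b


BWT = ed$eeeb


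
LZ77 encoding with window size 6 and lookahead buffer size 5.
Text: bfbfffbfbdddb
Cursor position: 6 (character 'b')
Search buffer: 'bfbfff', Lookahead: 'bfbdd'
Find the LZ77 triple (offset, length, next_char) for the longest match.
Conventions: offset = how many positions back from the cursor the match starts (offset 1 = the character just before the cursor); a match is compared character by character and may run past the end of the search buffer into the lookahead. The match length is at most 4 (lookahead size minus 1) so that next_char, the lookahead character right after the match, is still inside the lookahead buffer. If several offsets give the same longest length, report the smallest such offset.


Try each offset into the search buffer:
  offset=1 (pos 5, char 'f'): match length 0
  offset=2 (pos 4, char 'f'): match length 0
  offset=3 (pos 3, char 'f'): match length 0
  offset=4 (pos 2, char 'b'): match length 2
  offset=5 (pos 1, char 'f'): match length 0
  offset=6 (pos 0, char 'b'): match length 3
Longest match has length 3 at offset 6.
next_char = character at position 6 + 3 = 9 -> 'd'

Best match: offset=6, length=3 (matching 'bfb' starting at position 0)
LZ77 triple: (6, 3, 'd')


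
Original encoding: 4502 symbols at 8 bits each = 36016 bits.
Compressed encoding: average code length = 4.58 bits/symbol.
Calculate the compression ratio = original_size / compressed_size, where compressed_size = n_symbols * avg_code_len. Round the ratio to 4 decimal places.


original_size = n_symbols * orig_bits = 4502 * 8 = 36016 bits
compressed_size = n_symbols * avg_code_len = 4502 * 4.58 = 20619.16 bits
ratio = original_size / compressed_size = 36016 / 20619.16 = 1.7467

Compression ratio = 1.7467


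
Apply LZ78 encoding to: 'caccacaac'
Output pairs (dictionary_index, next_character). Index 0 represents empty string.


LZ78 encoding steps:
Dictionary: {0: ''}
Step 1: w='' (idx 0), next='c' -> output (0, 'c'), add 'c' as idx 1
Step 2: w='' (idx 0), next='a' -> output (0, 'a'), add 'a' as idx 2
Step 3: w='c' (idx 1), next='c' -> output (1, 'c'), add 'cc' as idx 3
Step 4: w='a' (idx 2), next='c' -> output (2, 'c'), add 'ac' as idx 4
Step 5: w='a' (idx 2), next='a' -> output (2, 'a'), add 'aa' as idx 5
Step 6: w='c' (idx 1), end of input -> output (1, '')


Encoded: [(0, 'c'), (0, 'a'), (1, 'c'), (2, 'c'), (2, 'a'), (1, '')]


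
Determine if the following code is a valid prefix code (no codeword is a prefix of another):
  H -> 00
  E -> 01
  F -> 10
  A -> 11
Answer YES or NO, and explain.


Checking each pair (does one codeword prefix another?):
  H='00' vs E='01': no prefix
  H='00' vs F='10': no prefix
  H='00' vs A='11': no prefix
  E='01' vs H='00': no prefix
  E='01' vs F='10': no prefix
  E='01' vs A='11': no prefix
  F='10' vs H='00': no prefix
  F='10' vs E='01': no prefix
  F='10' vs A='11': no prefix
  A='11' vs H='00': no prefix
  A='11' vs E='01': no prefix
  A='11' vs F='10': no prefix
No violation found over all pairs.

YES -- this is a valid prefix code. No codeword is a prefix of any other codeword.


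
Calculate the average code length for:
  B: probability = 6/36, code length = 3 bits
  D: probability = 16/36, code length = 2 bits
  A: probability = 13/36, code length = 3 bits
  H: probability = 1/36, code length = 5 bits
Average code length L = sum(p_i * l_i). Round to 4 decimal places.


Weighted contributions p_i * l_i:
  B: (6/36) * 3 = 18/36
  D: (16/36) * 2 = 32/36
  A: (13/36) * 3 = 39/36
  H: (1/36) * 5 = 5/36
Sum = (18 + 32 + 39 + 5)/36 = 94/36

L = 94/36 = 2.6111 bits/symbol


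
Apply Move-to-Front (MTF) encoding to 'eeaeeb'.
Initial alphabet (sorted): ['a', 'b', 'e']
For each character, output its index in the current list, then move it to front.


MTF encoding:
'e': index 2 in ['a', 'b', 'e'] -> ['e', 'a', 'b']
'e': index 0 in ['e', 'a', 'b'] -> ['e', 'a', 'b']
'a': index 1 in ['e', 'a', 'b'] -> ['a', 'e', 'b']
'e': index 1 in ['a', 'e', 'b'] -> ['e', 'a', 'b']
'e': index 0 in ['e', 'a', 'b'] -> ['e', 'a', 'b']
'b': index 2 in ['e', 'a', 'b'] -> ['b', 'e', 'a']


Output: [2, 0, 1, 1, 0, 2]


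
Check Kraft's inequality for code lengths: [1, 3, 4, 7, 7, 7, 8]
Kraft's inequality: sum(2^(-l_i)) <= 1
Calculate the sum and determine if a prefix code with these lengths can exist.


Sum = 2^(-1) + 2^(-3) + 2^(-4) + 2^(-7) + 2^(-7) + 2^(-7) + 2^(-8)
    = 0.5 + 0.125 + 0.0625 + 0.0078125 + 0.0078125 + 0.0078125 + 0.00390625
    = 183/256 = 0.71484375
Since 0.71484375 <= 1, Kraft's inequality IS satisfied.
A prefix code with these lengths CAN exist.

Kraft sum = 0.71484375. Satisfied.


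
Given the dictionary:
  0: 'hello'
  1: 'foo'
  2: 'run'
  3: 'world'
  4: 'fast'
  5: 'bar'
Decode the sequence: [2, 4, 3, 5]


Look up each index in the dictionary:
  2 -> 'run'
  4 -> 'fast'
  3 -> 'world'
  5 -> 'bar'

Decoded: "run fast world bar"


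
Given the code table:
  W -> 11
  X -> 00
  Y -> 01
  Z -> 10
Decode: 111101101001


Decoding:
11 -> W
11 -> W
01 -> Y
10 -> Z
10 -> Z
01 -> Y


Result: WWYZZY


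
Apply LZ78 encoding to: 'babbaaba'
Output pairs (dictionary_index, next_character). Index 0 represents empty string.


LZ78 encoding steps:
Dictionary: {0: ''}
Step 1: w='' (idx 0), next='b' -> output (0, 'b'), add 'b' as idx 1
Step 2: w='' (idx 0), next='a' -> output (0, 'a'), add 'a' as idx 2
Step 3: w='b' (idx 1), next='b' -> output (1, 'b'), add 'bb' as idx 3
Step 4: w='a' (idx 2), next='a' -> output (2, 'a'), add 'aa' as idx 4
Step 5: w='b' (idx 1), next='a' -> output (1, 'a'), add 'ba' as idx 5


Encoded: [(0, 'b'), (0, 'a'), (1, 'b'), (2, 'a'), (1, 'a')]


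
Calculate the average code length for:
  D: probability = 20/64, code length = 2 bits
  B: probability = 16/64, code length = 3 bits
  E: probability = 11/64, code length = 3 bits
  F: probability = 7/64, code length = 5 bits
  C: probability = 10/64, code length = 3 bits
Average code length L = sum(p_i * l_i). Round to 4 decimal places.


Weighted contributions p_i * l_i:
  D: (20/64) * 2 = 40/64
  B: (16/64) * 3 = 48/64
  E: (11/64) * 3 = 33/64
  F: (7/64) * 5 = 35/64
  C: (10/64) * 3 = 30/64
Sum = (40 + 48 + 33 + 35 + 30)/64 = 186/64

L = 186/64 = 2.9063 bits/symbol


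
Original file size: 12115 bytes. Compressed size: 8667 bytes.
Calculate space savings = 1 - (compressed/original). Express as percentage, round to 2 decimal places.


ratio = compressed/original = 8667/12115 = 0.715394
savings = 1 - ratio = 1 - 0.715394 = 0.284606
as a percentage: 0.284606 * 100 = 28.46%

Space savings = 1 - 8667/12115 = 28.46%


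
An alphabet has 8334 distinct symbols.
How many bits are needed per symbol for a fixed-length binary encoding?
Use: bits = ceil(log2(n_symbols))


log2(8334) = 13.0248
Bracket: 2^13 = 8192 < 8334 <= 2^14 = 16384
So ceil(log2(8334)) = 14

bits = ceil(log2(8334)) = ceil(13.0248) = 14 bits


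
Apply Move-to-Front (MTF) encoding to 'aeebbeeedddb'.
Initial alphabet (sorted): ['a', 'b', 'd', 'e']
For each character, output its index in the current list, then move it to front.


MTF encoding:
'a': index 0 in ['a', 'b', 'd', 'e'] -> ['a', 'b', 'd', 'e']
'e': index 3 in ['a', 'b', 'd', 'e'] -> ['e', 'a', 'b', 'd']
'e': index 0 in ['e', 'a', 'b', 'd'] -> ['e', 'a', 'b', 'd']
'b': index 2 in ['e', 'a', 'b', 'd'] -> ['b', 'e', 'a', 'd']
'b': index 0 in ['b', 'e', 'a', 'd'] -> ['b', 'e', 'a', 'd']
'e': index 1 in ['b', 'e', 'a', 'd'] -> ['e', 'b', 'a', 'd']
'e': index 0 in ['e', 'b', 'a', 'd'] -> ['e', 'b', 'a', 'd']
'e': index 0 in ['e', 'b', 'a', 'd'] -> ['e', 'b', 'a', 'd']
'd': index 3 in ['e', 'b', 'a', 'd'] -> ['d', 'e', 'b', 'a']
'd': index 0 in ['d', 'e', 'b', 'a'] -> ['d', 'e', 'b', 'a']
'd': index 0 in ['d', 'e', 'b', 'a'] -> ['d', 'e', 'b', 'a']
'b': index 2 in ['d', 'e', 'b', 'a'] -> ['b', 'd', 'e', 'a']


Output: [0, 3, 0, 2, 0, 1, 0, 0, 3, 0, 0, 2]


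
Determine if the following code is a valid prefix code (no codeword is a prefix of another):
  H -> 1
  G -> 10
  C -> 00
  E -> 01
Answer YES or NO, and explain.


Checking each pair (does one codeword prefix another?):
  H='1' vs G='10': prefix -- VIOLATION

NO -- this is NOT a valid prefix code. H (1) is a prefix of G (10).


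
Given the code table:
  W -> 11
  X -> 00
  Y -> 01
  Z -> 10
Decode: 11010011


Decoding:
11 -> W
01 -> Y
00 -> X
11 -> W


Result: WYXW


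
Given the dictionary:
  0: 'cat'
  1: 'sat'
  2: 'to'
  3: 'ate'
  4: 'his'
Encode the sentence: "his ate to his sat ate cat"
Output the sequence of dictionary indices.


Look up each word in the dictionary:
  'his' -> 4
  'ate' -> 3
  'to' -> 2
  'his' -> 4
  'sat' -> 1
  'ate' -> 3
  'cat' -> 0

Encoded: [4, 3, 2, 4, 1, 3, 0]


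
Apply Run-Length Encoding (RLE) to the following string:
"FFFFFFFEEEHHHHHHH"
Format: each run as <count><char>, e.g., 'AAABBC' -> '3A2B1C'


Scanning runs left to right:
  i=0: run of 'F' x 7 -> '7F'
  i=7: run of 'E' x 3 -> '3E'
  i=10: run of 'H' x 7 -> '7H'

RLE = 7F3E7H


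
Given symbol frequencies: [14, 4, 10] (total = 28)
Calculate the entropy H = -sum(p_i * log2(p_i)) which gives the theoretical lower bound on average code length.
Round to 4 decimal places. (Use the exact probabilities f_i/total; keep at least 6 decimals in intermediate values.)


Per-symbol terms -p_i * log2(p_i) with p_i = f_i/28:
  p = 14/28 = 0.500000: log2(p) = -1.000000, -p*log2(p) = 0.500000
  p = 4/28 = 0.142857: log2(p) = -2.807355, -p*log2(p) = 0.401051
  p = 10/28 = 0.357143: log2(p) = -1.485427, -p*log2(p) = 0.530510
H = 0.500000 + 0.401051 + 0.530510 = 1.431561

H = 1.4316 bits/symbol


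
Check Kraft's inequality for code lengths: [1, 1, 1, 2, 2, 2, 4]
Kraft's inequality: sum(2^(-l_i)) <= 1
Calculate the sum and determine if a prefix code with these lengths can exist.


Sum = 2^(-1) + 2^(-1) + 2^(-1) + 2^(-2) + 2^(-2) + 2^(-2) + 2^(-4)
    = 0.5 + 0.5 + 0.5 + 0.25 + 0.25 + 0.25 + 0.0625
    = 37/16 = 2.3125
Since 2.3125 > 1, Kraft's inequality is NOT satisfied.
A prefix code with these lengths CANNOT exist.

Kraft sum = 2.3125. Not satisfied.


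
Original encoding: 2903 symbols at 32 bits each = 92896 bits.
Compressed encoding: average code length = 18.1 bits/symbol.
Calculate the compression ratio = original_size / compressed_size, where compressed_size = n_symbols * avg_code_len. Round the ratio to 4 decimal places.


original_size = n_symbols * orig_bits = 2903 * 32 = 92896 bits
compressed_size = n_symbols * avg_code_len = 2903 * 18.1 = 52544.3 bits
ratio = original_size / compressed_size = 92896 / 52544.3 = 1.768

Compression ratio = 1.768


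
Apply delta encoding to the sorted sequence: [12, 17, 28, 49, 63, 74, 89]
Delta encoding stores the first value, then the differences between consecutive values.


First value: 12
Deltas:
  17 - 12 = 5
  28 - 17 = 11
  49 - 28 = 21
  63 - 49 = 14
  74 - 63 = 11
  89 - 74 = 15


Delta encoded: [12, 5, 11, 21, 14, 11, 15]


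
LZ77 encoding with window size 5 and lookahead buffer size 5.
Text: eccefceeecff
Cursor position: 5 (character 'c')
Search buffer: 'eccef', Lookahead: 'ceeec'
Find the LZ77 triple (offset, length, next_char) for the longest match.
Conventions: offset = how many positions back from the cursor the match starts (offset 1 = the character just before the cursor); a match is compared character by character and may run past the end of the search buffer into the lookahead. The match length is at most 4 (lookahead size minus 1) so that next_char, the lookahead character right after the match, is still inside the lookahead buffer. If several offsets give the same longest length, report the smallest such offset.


Try each offset into the search buffer:
  offset=1 (pos 4, char 'f'): match length 0
  offset=2 (pos 3, char 'e'): match length 0
  offset=3 (pos 2, char 'c'): match length 2
  offset=4 (pos 1, char 'c'): match length 1
  offset=5 (pos 0, char 'e'): match length 0
Longest match has length 2 at offset 3.
next_char = character at position 5 + 2 = 7 -> 'e'

Best match: offset=3, length=2 (matching 'ce' starting at position 2)
LZ77 triple: (3, 2, 'e')


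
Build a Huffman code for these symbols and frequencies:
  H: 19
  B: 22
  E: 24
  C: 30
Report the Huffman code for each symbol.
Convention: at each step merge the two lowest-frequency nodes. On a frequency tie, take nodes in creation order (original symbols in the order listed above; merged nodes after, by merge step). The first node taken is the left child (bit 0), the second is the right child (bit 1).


Huffman tree construction:
Step 1: Merge H(19) + B(22) = 41
Step 2: Merge E(24) + C(30) = 54
Step 3: Merge (H+B)(41) + (E+C)(54) = 95
Read each symbol's code off the tree from the root (left child = 0, right child = 1).

Codes:
  H: 00 (length 2)
  B: 01 (length 2)
  E: 10 (length 2)
  C: 11 (length 2)
Average code length: 190/95 = 2.0000 bits/symbol


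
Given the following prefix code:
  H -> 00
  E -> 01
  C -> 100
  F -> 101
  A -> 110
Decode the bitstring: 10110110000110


Decoding step by step:
Bits 101 -> F
Bits 101 -> F
Bits 100 -> C
Bits 00 -> H
Bits 110 -> A


Decoded message: FFCHA


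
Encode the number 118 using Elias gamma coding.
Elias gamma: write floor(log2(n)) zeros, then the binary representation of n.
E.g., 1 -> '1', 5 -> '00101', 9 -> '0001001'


num_bits = floor(log2(118)) + 1 = 7
leading_zeros = num_bits - 1 = 6
binary(118) = 1110110

Elias gamma(118) = '000000' + '1110110' = 0000001110110 (13 bits)


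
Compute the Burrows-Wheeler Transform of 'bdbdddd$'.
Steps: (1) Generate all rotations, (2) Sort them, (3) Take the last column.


Rotations (sorted):
  0: $bdbdddd -> last char: d
  1: bdbdddd$ -> last char: $
  2: bdddd$bd -> last char: d
  3: d$bdbddd -> last char: d
  4: dbdddd$b -> last char: b
  5: dd$bdbdd -> last char: d
  6: ddd$bdbd -> last char: d
  7: dddd$bdb -> last char: b


BWT = d$ddbddb


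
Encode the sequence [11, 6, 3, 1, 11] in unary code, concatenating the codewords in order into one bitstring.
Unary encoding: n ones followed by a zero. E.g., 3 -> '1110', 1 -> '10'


Encode each number as n ones followed by a terminating 0:
  11 -> 111111111110 (12 bits)
  6 -> 1111110 (7 bits)
  3 -> 1110 (4 bits)
  1 -> 10 (2 bits)
  11 -> 111111111110 (12 bits)
Total length = 12 + 7 + 4 + 2 + 12 = 37 bits.

Unary([11, 6, 3, 1, 11]) = 1111111111101111110111010111111111110 (37 bits)


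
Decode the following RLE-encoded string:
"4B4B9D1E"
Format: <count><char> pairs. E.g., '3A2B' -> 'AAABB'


Expanding each <count><char> pair:
  4B -> 'BBBB'
  4B -> 'BBBB'
  9D -> 'DDDDDDDDD'
  1E -> 'E'

Decoded = BBBBBBBBDDDDDDDDDE


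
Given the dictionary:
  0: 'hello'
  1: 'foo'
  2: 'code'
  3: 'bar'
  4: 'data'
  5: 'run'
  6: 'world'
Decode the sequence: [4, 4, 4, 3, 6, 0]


Look up each index in the dictionary:
  4 -> 'data'
  4 -> 'data'
  4 -> 'data'
  3 -> 'bar'
  6 -> 'world'
  0 -> 'hello'

Decoded: "data data data bar world hello"


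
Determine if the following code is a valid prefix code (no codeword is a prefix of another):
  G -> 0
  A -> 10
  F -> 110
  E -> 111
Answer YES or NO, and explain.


Checking each pair (does one codeword prefix another?):
  G='0' vs A='10': no prefix
  G='0' vs F='110': no prefix
  G='0' vs E='111': no prefix
  A='10' vs G='0': no prefix
  A='10' vs F='110': no prefix
  A='10' vs E='111': no prefix
  F='110' vs G='0': no prefix
  F='110' vs A='10': no prefix
  F='110' vs E='111': no prefix
  E='111' vs G='0': no prefix
  E='111' vs A='10': no prefix
  E='111' vs F='110': no prefix
No violation found over all pairs.

YES -- this is a valid prefix code. No codeword is a prefix of any other codeword.


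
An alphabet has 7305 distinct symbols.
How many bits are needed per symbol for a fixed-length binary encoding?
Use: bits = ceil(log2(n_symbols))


log2(7305) = 12.8347
Bracket: 2^12 = 4096 < 7305 <= 2^13 = 8192
So ceil(log2(7305)) = 13

bits = ceil(log2(7305)) = ceil(12.8347) = 13 bits


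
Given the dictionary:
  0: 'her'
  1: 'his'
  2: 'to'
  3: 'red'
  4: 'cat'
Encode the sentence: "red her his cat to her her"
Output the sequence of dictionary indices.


Look up each word in the dictionary:
  'red' -> 3
  'her' -> 0
  'his' -> 1
  'cat' -> 4
  'to' -> 2
  'her' -> 0
  'her' -> 0

Encoded: [3, 0, 1, 4, 2, 0, 0]
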